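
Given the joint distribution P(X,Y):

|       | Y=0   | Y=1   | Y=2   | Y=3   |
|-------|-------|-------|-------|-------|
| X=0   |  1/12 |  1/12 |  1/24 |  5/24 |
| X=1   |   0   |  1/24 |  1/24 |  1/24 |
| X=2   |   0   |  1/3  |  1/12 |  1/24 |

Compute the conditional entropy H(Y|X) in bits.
1.4341 bits

H(Y|X) = H(X,Y) - H(X)

H(X,Y) = -Σ_{x,y} P(x,y) log₂ P(x,y). Per-cell terms -P(x,y)·log₂P(x,y):
  X=0: 0.29875, 0.29875, 0.19104, 0.47147
  X=1: 0.00000, 0.19104, 0.19104, 0.19104
  X=2: 0.00000, 0.52832, 0.29875, 0.19104
  (cells with P = 0 contribute 0)
Sum of the 12 terms: H(X,Y) = 2.8512 bits

Marginal of X (row sums):
  P(X=0) = 1/12 + 1/12 + 1/24 + 5/24 = 5/12
  P(X=1) = 0 + 1/24 + 1/24 + 1/24 = 1/8
  P(X=2) = 0 + 1/3 + 1/12 + 1/24 = 11/24
H(X) = -[(5/12)·log₂(5/12) + (1/8)·log₂(1/8) + (11/24)·log₂(11/24)]
  = 0.52626 + 0.37500 + 0.51587 = 1.4171 bits

H(Y|X) = H(X,Y) - H(X) = 2.8512 - 1.4171 = 1.4341 bits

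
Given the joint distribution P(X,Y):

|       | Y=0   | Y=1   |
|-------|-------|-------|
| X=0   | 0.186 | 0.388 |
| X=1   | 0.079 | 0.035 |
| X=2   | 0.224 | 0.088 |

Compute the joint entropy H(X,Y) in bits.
2.2319 bits

H(X,Y) = -Σ_{x,y} P(x,y) log₂ P(x,y). Per-cell terms -P(x,y)·log₂P(x,y):
  X=0: 0.45135, 0.52996
  X=1: 0.28930, 0.16928
  X=2: 0.48349, 0.30856
Sum of the 6 terms: H(X,Y) = 2.2319 bits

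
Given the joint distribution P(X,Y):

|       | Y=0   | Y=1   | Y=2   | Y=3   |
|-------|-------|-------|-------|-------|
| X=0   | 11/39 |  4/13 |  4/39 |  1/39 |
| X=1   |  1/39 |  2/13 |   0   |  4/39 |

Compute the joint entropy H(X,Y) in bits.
2.3987 bits

H(X,Y) = -Σ_{x,y} P(x,y) log₂ P(x,y). Per-cell terms -P(x,y)·log₂P(x,y):
  X=0: 0.5150, 0.5232, 0.3370, 0.1355
  X=1: 0.1355, 0.4155, 0.0000, 0.3370
  (cells with P = 0 contribute 0)
Sum of the 8 terms: H(X,Y) = 2.3987 bits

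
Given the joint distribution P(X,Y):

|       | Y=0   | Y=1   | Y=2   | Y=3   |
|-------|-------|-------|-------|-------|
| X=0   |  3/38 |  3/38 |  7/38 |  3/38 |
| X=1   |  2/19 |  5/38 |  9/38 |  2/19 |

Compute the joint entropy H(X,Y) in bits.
2.8781 bits

H(X,Y) = -Σ_{x,y} P(x,y) log₂ P(x,y). Per-cell terms -P(x,y)·log₂P(x,y):
  X=0: 0.28918, 0.28918, 0.44958, 0.28918
  X=1: 0.34189, 0.38500, 0.49216, 0.34189
Sum of the 8 terms: H(X,Y) = 2.8781 bits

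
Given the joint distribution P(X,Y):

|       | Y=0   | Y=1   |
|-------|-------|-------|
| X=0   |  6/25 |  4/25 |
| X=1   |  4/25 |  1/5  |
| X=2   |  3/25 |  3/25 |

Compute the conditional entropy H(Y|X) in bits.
0.9852 bits

H(Y|X) = H(X,Y) - H(X)

H(X,Y) = -Σ_{x,y} P(x,y) log₂ P(x,y). Per-cell terms -P(x,y)·log₂P(x,y):
  X=0: 0.4941, 0.4230
  X=1: 0.4230, 0.4644
  X=2: 0.3671, 0.3671
Sum of the 6 terms: H(X,Y) = 2.5387 bits

Marginal of X (row sums):
  P(X=0) = 6/25 + 4/25 = 2/5
  P(X=1) = 4/25 + 1/5 = 9/25
  P(X=2) = 3/25 + 3/25 = 6/25
H(X) = -[(2/5)·log₂(2/5) + (9/25)·log₂(9/25) + (6/25)·log₂(6/25)]
  = 0.5288 + 0.5306 + 0.4941 = 1.5535 bits

H(Y|X) = H(X,Y) - H(X) = 2.5387 - 1.5535 = 0.9852 bits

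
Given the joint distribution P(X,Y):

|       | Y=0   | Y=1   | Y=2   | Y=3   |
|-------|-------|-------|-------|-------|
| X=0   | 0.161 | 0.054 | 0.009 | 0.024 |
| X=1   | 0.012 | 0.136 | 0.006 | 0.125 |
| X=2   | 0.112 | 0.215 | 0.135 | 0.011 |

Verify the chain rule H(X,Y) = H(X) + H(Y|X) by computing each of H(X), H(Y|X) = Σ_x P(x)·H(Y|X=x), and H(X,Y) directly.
H(X) = 1.5236 bits, H(Y|X) = 1.4977 bits, H(X,Y) = 3.0213 bits

Marginal of X (row sums):
  P(X=0) = 0.161 + 0.054 + 0.009 + 0.024 = 0.248
  P(X=1) = 0.012 + 0.136 + 0.006 + 0.125 = 0.279
  P(X=2) = 0.112 + 0.215 + 0.135 + 0.011 = 0.473
H(X) = -[0.248·log₂(0.248) + 0.279·log₂(0.279) + 0.473·log₂(0.473)]
  = 0.49887 + 0.51382 + 0.51088 = 1.5236 bits

H(Y|X) = Σ_x P(x)·H(Y|X=x):
  X=0: P(X=0) = 0.248, P(Y|X=0) = (161/248, 27/124, 9/248, 3/31) → H(Y|X=0) = 1.38319
  X=1: P(X=1) = 0.279, P(Y|X=1) = (4/93, 136/279, 2/93, 125/279) → H(Y|X=1) = 1.33865
  X=2: P(X=2) = 0.473, P(Y|X=2) = (112/473, 5/11, 135/473, 1/43) → H(Y|X=2) = 1.65164
H(Y|X) = 0.248·1.38319 + 0.279·1.33865 + 0.473·1.65164 = 1.4977 bits

H(X,Y) = -Σ_{x,y} P(x,y) log₂ P(x,y). Per-cell terms -P(x,y)·log₂P(x,y):
  X=0: 0.42421, 0.22739, 0.06116, 0.12914
  X=1: 0.07657, 0.39145, 0.04428, 0.37500
  X=2: 0.35374, 0.47678, 0.39001, 0.07157
Sum of the 12 terms: H(X,Y) = 3.0213 bits

Chain rule check:
  H(X) + H(Y|X) = 1.5236 + 1.4977 = 3.0213 bits
  H(X,Y) = 3.0213 bits
✓ Chain rule verified.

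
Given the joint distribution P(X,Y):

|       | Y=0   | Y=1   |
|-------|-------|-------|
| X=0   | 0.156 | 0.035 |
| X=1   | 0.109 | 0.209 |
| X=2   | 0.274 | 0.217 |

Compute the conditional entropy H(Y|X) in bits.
0.9124 bits

H(Y|X) = H(X,Y) - H(X)

H(X,Y) = -Σ_{x,y} P(x,y) log₂ P(x,y). Per-cell terms -P(x,y)·log₂P(x,y):
  X=0: 0.41814, 0.16928
  X=1: 0.34854, 0.47201
  X=2: 0.51176, 0.47832
Sum of the 6 terms: H(X,Y) = 2.39805 bits

Marginal of X (row sums):
  P(X=0) = 0.156 + 0.035 = 0.191
  P(X=1) = 0.109 + 0.209 = 0.318
  P(X=2) = 0.274 + 0.217 = 0.491
H(X) = -[0.191·log₂(0.191) + 0.318·log₂(0.318) + 0.491·log₂(0.491)]
  = 0.45618 + 0.52562 + 0.50387 = 1.48567 bits

H(Y|X) = H(X,Y) - H(X) = 2.39805 - 1.48567 = 0.9124 bits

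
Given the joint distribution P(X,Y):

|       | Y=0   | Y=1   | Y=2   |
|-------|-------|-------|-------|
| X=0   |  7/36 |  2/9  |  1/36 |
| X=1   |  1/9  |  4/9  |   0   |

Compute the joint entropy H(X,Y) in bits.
1.9574 bits

H(X,Y) = -Σ_{x,y} P(x,y) log₂ P(x,y). Per-cell terms -P(x,y)·log₂P(x,y):
  X=0: 0.4594, 0.4822, 0.1436
  X=1: 0.3522, 0.5200, 0.0000
  (cells with P = 0 contribute 0)
Sum of the 6 terms: H(X,Y) = 1.9574 bits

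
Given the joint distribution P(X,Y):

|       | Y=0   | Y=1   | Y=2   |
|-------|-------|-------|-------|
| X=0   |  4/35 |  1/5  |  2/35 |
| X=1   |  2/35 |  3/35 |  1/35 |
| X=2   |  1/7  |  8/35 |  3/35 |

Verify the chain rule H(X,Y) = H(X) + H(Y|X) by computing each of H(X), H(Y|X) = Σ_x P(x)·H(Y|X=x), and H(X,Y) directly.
H(X) = 1.4831 bits, H(Y|X) = 1.4527 bits, H(X,Y) = 2.9358 bits

Marginal of X (row sums):
  P(X=0) = 4/35 + 1/5 + 2/35 = 13/35
  P(X=1) = 2/35 + 3/35 + 1/35 = 6/35
  P(X=2) = 1/7 + 8/35 + 3/35 = 16/35
H(X) = -[(13/35)·log₂(13/35) + (6/35)·log₂(6/35) + (16/35)·log₂(16/35)]
  = 0.53071 + 0.43617 + 0.51624 = 1.4831 bits

H(Y|X) = Σ_x P(x)·H(Y|X=x):
  X=0: P(X=0) = 13/35, P(Y|X=0) = (4/13, 7/13, 2/13) → H(Y|X=0) = 1.41956
  X=1: P(X=1) = 6/35, P(Y|X=1) = (1/3, 1/2, 1/6) → H(Y|X=1) = 1.45915
  X=2: P(X=2) = 16/35, P(Y|X=2) = (5/16, 1/2, 3/16) → H(Y|X=2) = 1.47722
H(Y|X) = (13/35)·1.41956 + (6/35)·1.45915 + (16/35)·1.47722 = 1.4527 bits

H(X,Y) = -Σ_{x,y} P(x,y) log₂ P(x,y). Per-cell terms -P(x,y)·log₂P(x,y):
  X=0: 0.35763, 0.46439, 0.23596
  X=1: 0.23596, 0.30380, 0.14655
  X=2: 0.40105, 0.48669, 0.30380
Sum of the 9 terms: H(X,Y) = 2.9358 bits

Chain rule check:
  H(X) + H(Y|X) = 1.4831 + 1.4527 = 2.9358 bits
  H(X,Y) = 2.9358 bits
✓ Chain rule verified.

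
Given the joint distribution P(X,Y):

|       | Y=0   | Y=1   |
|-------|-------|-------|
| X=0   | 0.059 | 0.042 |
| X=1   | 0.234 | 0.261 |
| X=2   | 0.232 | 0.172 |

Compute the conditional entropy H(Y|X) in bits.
0.9904 bits

H(Y|X) = H(X,Y) - H(X)

H(X,Y) = -Σ_{x,y} P(x,y) log₂ P(x,y). Per-cell terms -P(x,y)·log₂P(x,y):
  X=0: 0.24091, 0.19209
  X=1: 0.49033, 0.50579
  X=2: 0.48901, 0.43680
Sum of the 6 terms: H(X,Y) = 2.3549 bits

Marginal of X (row sums):
  P(X=0) = 0.059 + 0.042 = 0.101
  P(X=1) = 0.234 + 0.261 = 0.495
  P(X=2) = 0.232 + 0.172 = 0.404
H(X) = -[0.101·log₂(0.101) + 0.495·log₂(0.495) + 0.404·log₂(0.404)]
  = 0.33406 + 0.50218 + 0.52826 = 1.3645 bits

H(Y|X) = H(X,Y) - H(X) = 2.3549 - 1.3645 = 0.9904 bits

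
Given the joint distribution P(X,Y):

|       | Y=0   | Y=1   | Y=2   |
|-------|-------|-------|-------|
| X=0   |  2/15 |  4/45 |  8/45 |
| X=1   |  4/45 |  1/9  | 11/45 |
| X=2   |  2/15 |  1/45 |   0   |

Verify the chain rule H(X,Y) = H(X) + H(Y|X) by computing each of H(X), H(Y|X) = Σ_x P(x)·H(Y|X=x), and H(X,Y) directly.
H(X) = 1.4663 bits, H(Y|X) = 1.3437 bits, H(X,Y) = 2.8100 bits

Marginal of X (row sums):
  P(X=0) = 2/15 + 4/45 + 8/45 = 2/5
  P(X=1) = 4/45 + 1/9 + 11/45 = 4/9
  P(X=2) = 2/15 + 1/45 + 0 = 7/45
H(X) = -[(2/5)·log₂(2/5) + (4/9)·log₂(4/9) + (7/45)·log₂(7/45)]
  = 0.52877 + 0.51997 + 0.41759 = 1.4663 bits

H(Y|X) = Σ_x P(x)·H(Y|X=x):
  X=0: P(X=0) = 2/5, P(Y|X=0) = (1/3, 2/9, 4/9) → H(Y|X=0) = 1.53049
  X=1: P(X=1) = 4/9, P(Y|X=1) = (1/5, 1/4, 11/20) → H(Y|X=1) = 1.43876
  X=2: P(X=2) = 7/45, P(Y|X=2) = (6/7, 1/7, 0) → H(Y|X=2) = 0.59167
H(Y|X) = (2/5)·1.53049 + (4/9)·1.43876 + (7/45)·0.59167 = 1.3437 bits

H(X,Y) = -Σ_{x,y} P(x,y) log₂ P(x,y). Per-cell terms -P(x,y)·log₂P(x,y):
  X=0: 0.38759, 0.31039, 0.44300
  X=1: 0.31039, 0.35221, 0.49681
  X=2: 0.38759, 0.12204, 0.00000
  (cells with P = 0 contribute 0)
Sum of the 9 terms: H(X,Y) = 2.8100 bits

Chain rule check:
  H(X) + H(Y|X) = 1.4663 + 1.3437 = 2.8100 bits
  H(X,Y) = 2.8100 bits
✓ Chain rule verified.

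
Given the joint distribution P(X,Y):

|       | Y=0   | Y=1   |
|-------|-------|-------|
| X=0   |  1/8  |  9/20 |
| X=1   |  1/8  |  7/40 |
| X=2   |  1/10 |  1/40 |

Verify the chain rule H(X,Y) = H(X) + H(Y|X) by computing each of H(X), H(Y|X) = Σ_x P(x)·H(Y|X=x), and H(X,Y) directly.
H(X) = 1.3552 bits, H(Y|X) = 0.8185 bits, H(X,Y) = 2.1737 bits

Marginal of X (row sums):
  P(X=0) = 1/8 + 9/20 = 23/40
  P(X=1) = 1/8 + 7/40 = 3/10
  P(X=2) = 1/10 + 1/40 = 1/8
H(X) = -[(23/40)·log₂(23/40) + (3/10)·log₂(3/10) + (1/8)·log₂(1/8)]
  = 0.459061 + 0.521090 + 0.375000 = 1.3552 bits

H(Y|X) = Σ_x P(x)·H(Y|X=x):
  X=0: P(X=0) = 23/40, P(Y|X=0) = (5/23, 18/23) → H(Y|X=0) = 0.755375
  X=1: P(X=1) = 3/10, P(Y|X=1) = (5/12, 7/12) → H(Y|X=1) = 0.979869
  X=2: P(X=2) = 1/8, P(Y|X=2) = (4/5, 1/5) → H(Y|X=2) = 0.721928
H(Y|X) = (23/40)·0.755375 + (3/10)·0.979869 + (1/8)·0.721928 = 0.8185 bits

H(X,Y) = -Σ_{x,y} P(x,y) log₂ P(x,y). Per-cell terms -P(x,y)·log₂P(x,y):
  X=0: 0.375000, 0.518401
  X=1: 0.375000, 0.440050
  X=2: 0.332193, 0.133048
Sum of the 6 terms: H(X,Y) = 2.1737 bits

Chain rule check:
  H(X) + H(Y|X) = 1.3552 + 0.8185 = 2.1737 bits
  H(X,Y) = 2.1737 bits
✓ Chain rule verified.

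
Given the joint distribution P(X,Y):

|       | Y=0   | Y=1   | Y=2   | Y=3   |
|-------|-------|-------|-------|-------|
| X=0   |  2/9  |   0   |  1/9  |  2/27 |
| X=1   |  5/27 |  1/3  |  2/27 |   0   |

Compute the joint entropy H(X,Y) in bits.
2.3696 bits

H(X,Y) = -Σ_{x,y} P(x,y) log₂ P(x,y). Per-cell terms -P(x,y)·log₂P(x,y):
  X=0: 0.48221, 0.00000, 0.35221, 0.27814
  X=1: 0.45055, 0.52832, 0.27814, 0.00000
  (cells with P = 0 contribute 0)
Sum of the 8 terms: H(X,Y) = 2.3696 bits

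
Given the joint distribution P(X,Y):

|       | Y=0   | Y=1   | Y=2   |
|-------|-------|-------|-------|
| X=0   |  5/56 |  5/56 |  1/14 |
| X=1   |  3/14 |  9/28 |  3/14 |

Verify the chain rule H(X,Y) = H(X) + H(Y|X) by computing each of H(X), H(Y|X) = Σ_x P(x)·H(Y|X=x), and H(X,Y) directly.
H(X) = 0.8113 bits, H(Y|X) = 1.5618 bits, H(X,Y) = 2.3731 bits

Marginal of X (row sums):
  P(X=0) = 5/56 + 5/56 + 1/14 = 1/4
  P(X=1) = 3/14 + 9/28 + 3/14 = 3/4
H(X) = -[(1/4)·log₂(1/4) + (3/4)·log₂(3/4)]
  = 0.50000 + 0.31128 = 0.8113 bits

H(Y|X) = Σ_x P(x)·H(Y|X=x):
  X=0: P(X=0) = 1/4, P(Y|X=0) = (5/14, 5/14, 2/7) → H(Y|X=0) = 1.57741
  X=1: P(X=1) = 3/4, P(Y|X=1) = (2/7, 3/7, 2/7) → H(Y|X=1) = 1.55666
H(Y|X) = (1/4)·1.57741 + (3/4)·1.55666 = 1.5618 bits

H(X,Y) = -Σ_{x,y} P(x,y) log₂ P(x,y). Per-cell terms -P(x,y)·log₂P(x,y):
  X=0: 0.31120, 0.31120, 0.27195
  X=1: 0.47623, 0.52632, 0.47623
Sum of the 6 terms: H(X,Y) = 2.3731 bits

Chain rule check:
  H(X) + H(Y|X) = 0.8113 + 1.5618 = 2.3731 bits
  H(X,Y) = 2.3731 bits
✓ Chain rule verified.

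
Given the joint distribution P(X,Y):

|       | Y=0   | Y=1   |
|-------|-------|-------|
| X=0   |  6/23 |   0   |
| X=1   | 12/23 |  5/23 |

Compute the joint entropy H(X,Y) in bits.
1.4740 bits

H(X,Y) = -Σ_{x,y} P(x,y) log₂ P(x,y). Per-cell terms -P(x,y)·log₂P(x,y):
  X=0: 0.5057, 0.0000
  X=1: 0.4897, 0.4786
  (cells with P = 0 contribute 0)
Sum of the 4 terms: H(X,Y) = 1.4740 bits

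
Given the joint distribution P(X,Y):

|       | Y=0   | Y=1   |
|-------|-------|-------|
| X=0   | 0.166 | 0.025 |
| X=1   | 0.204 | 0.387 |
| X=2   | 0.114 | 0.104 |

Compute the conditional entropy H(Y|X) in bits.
0.8741 bits

H(Y|X) = H(X,Y) - H(X)

H(X,Y) = -Σ_{x,y} P(x,y) log₂ P(x,y). Per-cell terms -P(x,y)·log₂P(x,y):
  X=0: 0.43006365, 0.13304820
  X=1: 0.46784522, 0.53003308
  X=2: 0.35714995, 0.33959583
Sum of the 6 terms: H(X,Y) = 2.2577359 bits

Marginal of X (row sums):
  P(X=0) = 0.166 + 0.025 = 0.191
  P(X=1) = 0.204 + 0.387 = 0.591
  P(X=2) = 0.114 + 0.104 = 0.218
H(X) = -[0.191·log₂(0.191) + 0.591·log₂(0.591) + 0.218·log₂(0.218)]
  = 0.45617589 + 0.44843305 + 0.47907679 = 1.3836857 bits

H(Y|X) = H(X,Y) - H(X) = 2.2577359 - 1.3836857 = 0.8741 bits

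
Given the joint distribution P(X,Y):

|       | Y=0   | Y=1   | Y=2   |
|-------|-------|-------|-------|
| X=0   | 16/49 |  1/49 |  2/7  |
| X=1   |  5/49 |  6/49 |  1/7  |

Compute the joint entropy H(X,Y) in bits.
2.2663 bits

H(X,Y) = -Σ_{x,y} P(x,y) log₂ P(x,y). Per-cell terms -P(x,y)·log₂P(x,y):
  X=0: 0.52725, 0.11459, 0.51639
  X=1: 0.33600, 0.37099, 0.40105
Sum of the 6 terms: H(X,Y) = 2.2663 bits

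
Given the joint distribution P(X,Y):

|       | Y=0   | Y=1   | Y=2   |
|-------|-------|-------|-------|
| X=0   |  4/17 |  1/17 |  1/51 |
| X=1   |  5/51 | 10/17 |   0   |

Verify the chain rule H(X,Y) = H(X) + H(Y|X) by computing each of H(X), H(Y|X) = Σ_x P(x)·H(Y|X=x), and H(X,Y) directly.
H(X) = 0.8974 bits, H(Y|X) = 0.7242 bits, H(X,Y) = 1.6216 bits

Marginal of X (row sums):
  P(X=0) = 4/17 + 1/17 + 1/51 = 16/51
  P(X=1) = 5/51 + 10/17 + 0 = 35/51
H(X) = -[(16/51)·log₂(16/51) + (35/51)·log₂(35/51)]
  = 0.5247 + 0.3727 = 0.8974 bits

H(Y|X) = Σ_x P(x)·H(Y|X=x):
  X=0: P(X=0) = 16/51, P(Y|X=0) = (3/4, 3/16, 1/16) → H(Y|X=0) = 1.0141
  X=1: P(X=1) = 35/51, P(Y|X=1) = (1/7, 6/7, 0) → H(Y|X=1) = 0.5917
H(Y|X) = (16/51)·1.0141 + (35/51)·0.5917 = 0.7242 bits

H(X,Y) = -Σ_{x,y} P(x,y) log₂ P(x,y). Per-cell terms -P(x,y)·log₂P(x,y):
  X=0: 0.4912, 0.2404, 0.1112
  X=1: 0.3285, 0.4503, 0.0000
  (cells with P = 0 contribute 0)
Sum of the 6 terms: H(X,Y) = 1.6216 bits

Chain rule check:
  H(X) + H(Y|X) = 0.8974 + 0.7242 = 1.6216 bits
  H(X,Y) = 1.6216 bits
✓ Chain rule verified.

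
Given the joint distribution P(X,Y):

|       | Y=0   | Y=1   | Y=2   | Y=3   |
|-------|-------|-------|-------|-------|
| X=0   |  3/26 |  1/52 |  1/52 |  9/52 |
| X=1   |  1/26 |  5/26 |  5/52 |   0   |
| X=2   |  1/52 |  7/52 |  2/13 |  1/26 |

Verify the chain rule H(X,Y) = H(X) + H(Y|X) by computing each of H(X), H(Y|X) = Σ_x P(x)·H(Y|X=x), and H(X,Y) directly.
H(X) = 1.5844 bits, H(Y|X) = 1.4906 bits, H(X,Y) = 3.0751 bits

Marginal of X (row sums):
  P(X=0) = 3/26 + 1/52 + 1/52 + 9/52 = 17/52
  P(X=1) = 1/26 + 5/26 + 5/52 + 0 = 17/52
  P(X=2) = 1/52 + 7/52 + 2/13 + 1/26 = 9/26
H(X) = -[(17/52)·log₂(17/52) + (17/52)·log₂(17/52) + (9/26)·log₂(9/26)]
  = 0.52732 + 0.52732 + 0.52979 = 1.5844 bits

H(Y|X) = Σ_x P(x)·H(Y|X=x):
  X=0: P(X=0) = 17/52, P(Y|X=0) = (6/17, 1/17, 1/17, 9/17) → H(Y|X=0) = 1.49693
  X=1: P(X=1) = 17/52, P(Y|X=1) = (2/17, 10/17, 5/17, 0) → H(Y|X=1) = 1.33282
  X=2: P(X=2) = 9/26, P(Y|X=2) = (1/18, 7/18, 4/9, 1/9) → H(Y|X=2) = 1.63373
H(Y|X) = (17/52)·1.49693 + (17/52)·1.33282 + (9/26)·1.63373 = 1.4906 bits

H(X,Y) = -Σ_{x,y} P(x,y) log₂ P(x,y). Per-cell terms -P(x,y)·log₂P(x,y):
  X=0: 0.35948, 0.10962, 0.10962, 0.43797
  X=1: 0.18079, 0.45741, 0.32486, 0.00000
  X=2: 0.10962, 0.38945, 0.41545, 0.18079
  (cells with P = 0 contribute 0)
Sum of the 12 terms: H(X,Y) = 3.0751 bits

Chain rule check:
  H(X) + H(Y|X) = 1.5844 + 1.4906 = 3.0750 bits
  H(X,Y) = 3.0751 bits
✓ Chain rule verified (Δ = 0.0001 is 4-dp rounding noise: each of the three values was rounded independently).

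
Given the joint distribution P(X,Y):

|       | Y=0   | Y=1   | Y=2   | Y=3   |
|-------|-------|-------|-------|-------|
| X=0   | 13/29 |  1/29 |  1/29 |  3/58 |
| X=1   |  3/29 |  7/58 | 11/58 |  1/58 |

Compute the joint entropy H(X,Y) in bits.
2.3376 bits

H(X,Y) = -Σ_{x,y} P(x,y) log₂ P(x,y). Per-cell terms -P(x,y)·log₂P(x,y):
  X=0: 0.5189, 0.1675, 0.1675, 0.2210
  X=1: 0.3386, 0.3682, 0.4549, 0.1010
Sum of the 8 terms: H(X,Y) = 2.3376 bits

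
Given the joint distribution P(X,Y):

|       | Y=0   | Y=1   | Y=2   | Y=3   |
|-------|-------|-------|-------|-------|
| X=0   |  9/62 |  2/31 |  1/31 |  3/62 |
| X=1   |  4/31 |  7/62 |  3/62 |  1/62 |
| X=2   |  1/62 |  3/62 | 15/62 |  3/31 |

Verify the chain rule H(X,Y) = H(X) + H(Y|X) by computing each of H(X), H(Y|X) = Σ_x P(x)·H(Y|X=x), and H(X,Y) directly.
H(X) = 1.5693 bits, H(Y|X) = 1.6340 bits, H(X,Y) = 3.2033 bits

Marginal of X (row sums):
  P(X=0) = 9/62 + 2/31 + 1/31 + 3/62 = 9/31
  P(X=1) = 4/31 + 7/62 + 3/62 + 1/62 = 19/62
  P(X=2) = 1/62 + 3/62 + 15/62 + 3/31 = 25/62
H(X) = -[(9/31)·log₂(9/31) + (19/62)·log₂(19/62) + (25/62)·log₂(25/62)]
  = 0.518014 + 0.522889 + 0.528363 = 1.5693 bits

H(Y|X) = Σ_x P(x)·H(Y|X=x):
  X=0: P(X=0) = 9/31, P(Y|X=0) = (1/2, 2/9, 1/9, 1/6) → H(Y|X=0) = 1.765247
  X=1: P(X=1) = 19/62, P(Y|X=1) = (8/19, 7/19, 3/19, 1/19) → H(Y|X=1) = 1.700224
  X=2: P(X=2) = 25/62, P(Y|X=2) = (1/25, 3/25, 3/5, 6/25) → H(Y|X=2) = 1.489135
H(Y|X) = (9/31)·1.765247 + (19/62)·1.700224 + (25/62)·1.489135 = 1.6340 bits

H(X,Y) = -Σ_{x,y} P(x,y) log₂ P(x,y). Per-cell terms -P(x,y)·log₂P(x,y):
  X=0: 0.404168, 0.255109, 0.159813, 0.211415
  X=1: 0.381187, 0.355289, 0.211415, 0.096035
  X=2: 0.096035, 0.211415, 0.495316, 0.326055
Sum of the 12 terms: H(X,Y) = 3.2033 bits

Chain rule check:
  H(X) + H(Y|X) = 1.5693 + 1.6340 = 3.2033 bits
  H(X,Y) = 3.2033 bits
✓ Chain rule verified.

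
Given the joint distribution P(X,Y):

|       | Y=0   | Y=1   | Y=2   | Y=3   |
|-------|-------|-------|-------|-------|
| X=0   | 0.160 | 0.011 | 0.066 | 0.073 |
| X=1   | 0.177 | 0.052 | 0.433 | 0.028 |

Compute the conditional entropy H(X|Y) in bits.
0.7457 bits

H(X|Y) = H(X,Y) - H(Y)

H(X,Y) = -Σ_{x,y} P(x,y) log₂ P(x,y). Per-cell terms -P(x,y)·log₂P(x,y):
  X=0: 0.4230, 0.0716, 0.2588, 0.2756
  X=1: 0.4422, 0.2218, 0.5229, 0.1444
Sum of the 8 terms: H(X,Y) = 2.3603 bits

Marginal of Y (column sums):
  P(Y=0) = 0.160 + 0.177 = 0.337
  P(Y=1) = 0.011 + 0.052 = 0.063
  P(Y=2) = 0.066 + 0.433 = 0.499
  P(Y=3) = 0.073 + 0.028 = 0.101
H(Y) = -[0.337·log₂(0.337) + 0.063·log₂(0.063) + 0.499·log₂(0.499) + 0.101·log₂(0.101)]
  = 0.5288 + 0.2513 + 0.5004 + 0.3341 = 1.6146 bits

H(X|Y) = H(X,Y) - H(Y) = 2.3603 - 1.6146 = 0.7457 bits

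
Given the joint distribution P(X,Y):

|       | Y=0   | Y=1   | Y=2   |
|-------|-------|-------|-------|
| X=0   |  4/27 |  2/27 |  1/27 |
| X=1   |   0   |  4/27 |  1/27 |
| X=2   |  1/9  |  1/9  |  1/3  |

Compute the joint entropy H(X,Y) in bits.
2.6794 bits

H(X,Y) = -Σ_{x,y} P(x,y) log₂ P(x,y). Per-cell terms -P(x,y)·log₂P(x,y):
  X=0: 0.40813, 0.27814, 0.17611
  X=1: 0.00000, 0.40813, 0.17611
  X=2: 0.35221, 0.35221, 0.52832
  (cells with P = 0 contribute 0)
Sum of the 9 terms: H(X,Y) = 2.6794 bits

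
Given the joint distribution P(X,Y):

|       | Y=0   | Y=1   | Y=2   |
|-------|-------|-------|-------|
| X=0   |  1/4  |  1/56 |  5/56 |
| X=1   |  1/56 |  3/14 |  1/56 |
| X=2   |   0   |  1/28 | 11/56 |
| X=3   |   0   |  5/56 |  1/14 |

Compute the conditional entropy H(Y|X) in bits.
0.8711 bits

H(Y|X) = H(X,Y) - H(X)

H(X,Y) = -Σ_{x,y} P(x,y) log₂ P(x,y). Per-cell terms -P(x,y)·log₂P(x,y):
  X=0: 0.5000, 0.1037, 0.3112
  X=1: 0.1037, 0.4762, 0.1037
  X=2: 0.0000, 0.1717, 0.4612
  X=3: 0.0000, 0.3112, 0.2720
  (cells with P = 0 contribute 0)
Sum of the 12 terms: H(X,Y) = 2.8146 bits

Marginal of X (row sums):
  P(X=0) = 1/4 + 1/56 + 5/56 = 5/14
  P(X=1) = 1/56 + 3/14 + 1/56 = 1/4
  P(X=2) = 0 + 1/28 + 11/56 = 13/56
  P(X=3) = 0 + 5/56 + 1/14 = 9/56
H(X) = -[(5/14)·log₂(5/14) + (1/4)·log₂(1/4) + (13/56)·log₂(13/56) + (9/56)·log₂(9/56)]
  = 0.5305 + 0.5000 + 0.4891 + 0.4239 = 1.9435 bits

H(Y|X) = H(X,Y) - H(X) = 2.8146 - 1.9435 = 0.8711 bits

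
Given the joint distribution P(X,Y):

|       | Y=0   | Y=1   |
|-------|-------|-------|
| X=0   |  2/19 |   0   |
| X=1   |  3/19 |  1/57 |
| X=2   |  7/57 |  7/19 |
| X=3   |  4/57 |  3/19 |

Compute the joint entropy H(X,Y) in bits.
2.4564 bits

H(X,Y) = -Σ_{x,y} P(x,y) log₂ P(x,y). Per-cell terms -P(x,y)·log₂P(x,y):
  X=0: 0.34189, 0.00000
  X=1: 0.42047, 0.10233
  X=2: 0.37156, 0.53074
  X=3: 0.26897, 0.42047
  (cells with P = 0 contribute 0)
Sum of the 8 terms: H(X,Y) = 2.4564 bits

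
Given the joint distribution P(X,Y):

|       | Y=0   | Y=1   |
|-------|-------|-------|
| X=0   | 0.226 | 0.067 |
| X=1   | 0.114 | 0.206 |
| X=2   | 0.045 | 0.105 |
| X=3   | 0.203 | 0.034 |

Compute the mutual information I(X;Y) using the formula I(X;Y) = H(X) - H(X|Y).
0.1768 bits

I(X;Y) = H(X) - H(X|Y)

Marginal of X (row sums):
  P(X=0) = 0.226 + 0.067 = 0.293
  P(X=1) = 0.114 + 0.206 = 0.320
  P(X=2) = 0.045 + 0.105 = 0.150
  P(X=3) = 0.203 + 0.034 = 0.237
H(X) = -[0.293·log₂(0.293) + 0.320·log₂(0.320) + 0.150·log₂(0.150) + 0.237·log₂(0.237)]
  = 0.518911 + 0.526034 + 0.410545 + 0.492259 = 1.94775 bits

Marginal of Y (column sums):
  P(Y=0) = 0.226 + 0.114 + 0.045 + 0.203 = 0.588
  P(Y=1) = 0.067 + 0.206 + 0.105 + 0.034 = 0.412
H(X|Y) = Σ_y P(y)·H(X|Y=y):
  Y=0: P(Y=0) = 0.588, P(X|Y=0) = (113/294, 19/98, 15/196, 29/84) → H(X|Y=0) = 1.802552
  Y=1: P(Y=1) = 0.412, P(X|Y=1) = (67/412, 1/2, 105/412, 17/206) → H(X|Y=1) = 1.725781
H(X|Y) = 0.588·1.802552 + 0.412·1.725781 = 1.77092 bits

I(X;Y) = H(X) - H(X|Y) = 1.94775 - 1.77092 = 0.1768 bits

Cross-check via I(X;Y) = H(X) + H(Y) - H(X,Y): computing H(Y) from the column sums and H(X,Y) from the 8 cells in the same way gives H(Y) = 0.97754 bits and H(X,Y) = 2.74846 bits, so
I(X;Y) = 1.94775 + 0.97754 - 2.74846 = 0.1768 bits ✓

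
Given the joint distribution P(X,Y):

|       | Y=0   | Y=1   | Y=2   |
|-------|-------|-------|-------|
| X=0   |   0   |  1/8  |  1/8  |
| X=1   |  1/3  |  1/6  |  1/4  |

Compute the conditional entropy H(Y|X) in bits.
1.3979 bits

H(Y|X) = H(X,Y) - H(X)

H(X,Y) = -Σ_{x,y} P(x,y) log₂ P(x,y). Per-cell terms -P(x,y)·log₂P(x,y):
  X=0: 0.00000, 0.37500, 0.37500
  X=1: 0.52832, 0.43083, 0.50000
  (cells with P = 0 contribute 0)
Sum of the 6 terms: H(X,Y) = 2.20915 bits

Marginal of X (row sums):
  P(X=0) = 0 + 1/8 + 1/8 = 1/4
  P(X=1) = 1/3 + 1/6 + 1/4 = 3/4
H(X) = -[(1/4)·log₂(1/4) + (3/4)·log₂(3/4)]
  = 0.50000 + 0.31128 = 0.81128 bits

H(Y|X) = H(X,Y) - H(X) = 2.20915 - 0.81128 = 1.3979 bits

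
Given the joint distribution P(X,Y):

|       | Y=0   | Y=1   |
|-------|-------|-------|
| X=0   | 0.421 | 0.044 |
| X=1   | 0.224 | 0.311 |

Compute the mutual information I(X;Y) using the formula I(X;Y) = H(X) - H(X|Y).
0.2037 bits

I(X;Y) = H(X) - H(X|Y)

Marginal of X (row sums):
  P(X=0) = 0.421 + 0.044 = 0.465
  P(X=1) = 0.224 + 0.311 = 0.535
H(X) = -[0.465·log₂(0.465) + 0.535·log₂(0.535)]
  = 0.5137 + 0.4828 = 0.9965 bits

Marginal of Y (column sums):
  P(Y=0) = 0.421 + 0.224 = 0.645
  P(Y=1) = 0.044 + 0.311 = 0.355
H(X|Y) = Σ_y P(y)·H(X|Y=y):
  Y=0: P(Y=0) = 0.645, P(X|Y=0) = (421/645, 224/645) → H(X|Y=0) = 0.9316
  Y=1: P(Y=1) = 0.355, P(X|Y=1) = (44/355, 311/355) → H(X|Y=1) = 0.5406
H(X|Y) = 0.645·0.9316 + 0.355·0.5406 = 0.7928 bits

I(X;Y) = H(X) - H(X|Y) = 0.9965 - 0.7928 = 0.2037 bits

Cross-check via I(X;Y) = H(X) + H(Y) - H(X,Y): computing H(Y) from the column sums and H(X,Y) from the 4 cells in the same way gives H(Y) = 0.9385 bits and H(X,Y) = 1.7313 bits, so
I(X;Y) = 0.9965 + 0.9385 - 1.7313 = 0.2037 bits ✓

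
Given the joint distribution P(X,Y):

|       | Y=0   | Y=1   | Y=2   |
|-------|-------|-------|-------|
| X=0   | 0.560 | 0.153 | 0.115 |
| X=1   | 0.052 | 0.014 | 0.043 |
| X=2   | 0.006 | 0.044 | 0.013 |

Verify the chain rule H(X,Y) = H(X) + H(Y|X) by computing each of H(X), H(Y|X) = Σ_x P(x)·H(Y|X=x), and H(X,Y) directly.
H(X) = 0.8253 bits, H(Y|X) = 1.2436 bits, H(X,Y) = 2.0689 bits

Marginal of X (row sums):
  P(X=0) = 0.560 + 0.153 + 0.115 = 0.828
  P(X=1) = 0.052 + 0.014 + 0.043 = 0.109
  P(X=2) = 0.006 + 0.044 + 0.013 = 0.063
H(X) = -[0.828·log₂(0.828) + 0.109·log₂(0.109) + 0.063·log₂(0.063)]
  = 0.22546 + 0.34854 + 0.25128 = 0.8253 bits

H(Y|X) = Σ_x P(x)·H(Y|X=x):
  X=0: P(X=0) = 0.828, P(Y|X=0) = (140/207, 17/92, 5/36) → H(Y|X=0) = 1.22729
  X=1: P(X=1) = 0.109, P(Y|X=1) = (52/109, 14/109, 43/109) → H(Y|X=1) = 1.41905
  X=2: P(X=2) = 0.063, P(Y|X=2) = (2/21, 44/63, 13/63) → H(Y|X=2) = 1.15457
H(Y|X) = 0.828·1.22729 + 0.109·1.41905 + 0.063·1.15457 = 1.2436 bits

H(X,Y) = -Σ_{x,y} P(x,y) log₂ P(x,y). Per-cell terms -P(x,y)·log₂P(x,y):
  X=0: 0.46844, 0.41438, 0.35883
  X=1: 0.22180, 0.08622, 0.19520
  X=2: 0.04428, 0.19828, 0.08145
Sum of the 9 terms: H(X,Y) = 2.0689 bits

Chain rule check:
  H(X) + H(Y|X) = 0.8253 + 1.2436 = 2.0689 bits
  H(X,Y) = 2.0689 bits
✓ Chain rule verified.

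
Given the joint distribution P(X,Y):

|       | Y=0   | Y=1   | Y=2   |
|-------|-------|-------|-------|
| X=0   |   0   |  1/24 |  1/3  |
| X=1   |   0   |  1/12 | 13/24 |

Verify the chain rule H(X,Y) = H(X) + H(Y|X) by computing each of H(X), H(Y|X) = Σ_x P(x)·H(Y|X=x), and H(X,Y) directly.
H(X) = 0.9544 bits, H(Y|X) = 0.5428 bits, H(X,Y) = 1.4972 bits

Marginal of X (row sums):
  P(X=0) = 0 + 1/24 + 1/3 = 3/8
  P(X=1) = 0 + 1/12 + 13/24 = 5/8
H(X) = -[(3/8)·log₂(3/8) + (5/8)·log₂(5/8)]
  = 0.53064 + 0.42379 = 0.9544 bits

H(Y|X) = Σ_x P(x)·H(Y|X=x):
  X=0: P(X=0) = 3/8, P(Y|X=0) = (0, 1/9, 8/9) → H(Y|X=0) = 0.50326
  X=1: P(X=1) = 5/8, P(Y|X=1) = (0, 2/15, 13/15) → H(Y|X=1) = 0.56651
H(Y|X) = (3/8)·0.50326 + (5/8)·0.56651 = 0.5428 bits

H(X,Y) = -Σ_{x,y} P(x,y) log₂ P(x,y). Per-cell terms -P(x,y)·log₂P(x,y):
  X=0: 0.00000, 0.19104, 0.52832
  X=1: 0.00000, 0.29875, 0.47912
  (cells with P = 0 contribute 0)
Sum of the 6 terms: H(X,Y) = 1.4972 bits

Chain rule check:
  H(X) + H(Y|X) = 0.9544 + 0.5428 = 1.4972 bits
  H(X,Y) = 1.4972 bits
✓ Chain rule verified.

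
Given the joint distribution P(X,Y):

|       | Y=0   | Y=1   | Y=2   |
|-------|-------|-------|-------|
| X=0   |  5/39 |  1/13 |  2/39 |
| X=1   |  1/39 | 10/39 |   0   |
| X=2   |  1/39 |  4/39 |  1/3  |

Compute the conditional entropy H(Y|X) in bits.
0.9908 bits

H(Y|X) = H(X,Y) - H(X)

H(X,Y) = -Σ_{x,y} P(x,y) log₂ P(x,y). Per-cell terms -P(x,y)·log₂P(x,y):
  X=0: 0.3799, 0.2846, 0.2198
  X=1: 0.1355, 0.5035, 0.0000
  X=2: 0.1355, 0.3370, 0.5283
  (cells with P = 0 contribute 0)
Sum of the 9 terms: H(X,Y) = 2.5241 bits

Marginal of X (row sums):
  P(X=0) = 5/39 + 1/13 + 2/39 = 10/39
  P(X=1) = 1/39 + 10/39 + 0 = 11/39
  P(X=2) = 1/39 + 4/39 + 1/3 = 6/13
H(X) = -[(10/39)·log₂(10/39) + (11/39)·log₂(11/39) + (6/13)·log₂(6/13)]
  = 0.5035 + 0.5150 + 0.5148 = 1.5333 bits

H(Y|X) = H(X,Y) - H(X) = 2.5241 - 1.5333 = 0.9908 bits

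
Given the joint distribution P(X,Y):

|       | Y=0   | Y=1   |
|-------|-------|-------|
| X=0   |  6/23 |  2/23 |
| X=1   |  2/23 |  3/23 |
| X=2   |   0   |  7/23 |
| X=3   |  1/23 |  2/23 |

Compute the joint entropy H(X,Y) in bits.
2.5272 bits

H(X,Y) = -Σ_{x,y} P(x,y) log₂ P(x,y). Per-cell terms -P(x,y)·log₂P(x,y):
  X=0: 0.5057, 0.3064
  X=1: 0.3064, 0.3833
  X=2: 0.0000, 0.5223
  X=3: 0.1967, 0.3064
  (cells with P = 0 contribute 0)
Sum of the 8 terms: H(X,Y) = 2.5272 bits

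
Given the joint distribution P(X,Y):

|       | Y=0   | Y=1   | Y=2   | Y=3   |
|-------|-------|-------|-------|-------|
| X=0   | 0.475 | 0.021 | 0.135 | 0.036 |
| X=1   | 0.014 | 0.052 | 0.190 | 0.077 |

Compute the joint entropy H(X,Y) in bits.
2.2379 bits

H(X,Y) = -Σ_{x,y} P(x,y) log₂ P(x,y). Per-cell terms -P(x,y)·log₂P(x,y):
  X=0: 0.5102, 0.1170, 0.3900, 0.1727
  X=1: 0.0862, 0.2218, 0.4552, 0.2848
Sum of the 8 terms: H(X,Y) = 2.2379 bits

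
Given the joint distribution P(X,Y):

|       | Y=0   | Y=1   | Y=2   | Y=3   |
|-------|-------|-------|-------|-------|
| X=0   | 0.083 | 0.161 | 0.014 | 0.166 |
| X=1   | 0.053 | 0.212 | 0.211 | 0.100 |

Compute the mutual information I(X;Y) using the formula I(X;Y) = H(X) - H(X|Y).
0.1544 bits

I(X;Y) = H(X) - H(X|Y)

Marginal of X (row sums):
  P(X=0) = 0.083 + 0.161 + 0.014 + 0.166 = 0.424
  P(X=1) = 0.053 + 0.212 + 0.211 + 0.100 = 0.576
H(X) = -[0.424·log₂(0.424) + 0.576·log₂(0.576)]
  = 0.524854 + 0.458415 = 0.98327 bits

Marginal of Y (column sums):
  P(Y=0) = 0.083 + 0.053 = 0.136
  P(Y=1) = 0.161 + 0.212 = 0.373
  P(Y=2) = 0.014 + 0.211 = 0.225
  P(Y=3) = 0.166 + 0.100 = 0.266
H(X|Y) = Σ_y P(y)·H(X|Y=y):
  Y=0: P(Y=0) = 0.136, P(X|Y=0) = (83/136, 53/136) → H(X|Y=0) = 0.964609
  Y=1: P(Y=1) = 0.373, P(X|Y=1) = (161/373, 212/373) → H(X|Y=1) = 0.986472
  Y=2: P(Y=2) = 0.225, P(X|Y=2) = (14/225, 211/225) → H(X|Y=2) = 0.336204
  Y=3: P(Y=3) = 0.266, P(X|Y=3) = (83/133, 50/133) → H(X|Y=3) = 0.955124
H(X|Y) = 0.136·0.964609 + 0.373·0.986472 + 0.225·0.336204 + 0.266·0.955124 = 0.82885 bits

I(X;Y) = H(X) - H(X|Y) = 0.98327 - 0.82885 = 0.1544 bits

Cross-check via I(X;Y) = H(X) + H(Y) - H(X,Y): computing H(Y) from the column sums and H(X,Y) from the 8 cells in the same way gives H(Y) = 1.91453 bits and H(X,Y) = 2.74338 bits, so
I(X;Y) = 0.98327 + 1.91453 - 2.74338 = 0.1544 bits ✓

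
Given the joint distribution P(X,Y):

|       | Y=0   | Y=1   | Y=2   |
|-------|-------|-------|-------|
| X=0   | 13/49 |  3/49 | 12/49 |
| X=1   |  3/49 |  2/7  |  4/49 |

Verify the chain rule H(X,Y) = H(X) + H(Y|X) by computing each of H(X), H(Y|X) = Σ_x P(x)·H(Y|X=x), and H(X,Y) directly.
H(X) = 0.9852 bits, H(Y|X) = 1.3246 bits, H(X,Y) = 2.3099 bits

Marginal of X (row sums):
  P(X=0) = 13/49 + 3/49 + 12/49 = 4/7
  P(X=1) = 3/49 + 2/7 + 4/49 = 3/7
H(X) = -[(4/7)·log₂(4/7) + (3/7)·log₂(3/7)]
  = 0.4613 + 0.5239 = 0.9852 bits

H(Y|X) = Σ_x P(x)·H(Y|X=x):
  X=0: P(X=0) = 4/7, P(Y|X=0) = (13/28, 3/28, 3/7) → H(Y|X=0) = 1.3831
  X=1: P(X=1) = 3/7, P(Y|X=1) = (1/7, 2/3, 4/21) → H(Y|X=1) = 1.2467
H(Y|X) = (4/7)·1.3831 + (3/7)·1.2467 = 1.3246 bits

H(X,Y) = -Σ_{x,y} P(x,y) log₂ P(x,y). Per-cell terms -P(x,y)·log₂P(x,y):
  X=0: 0.5079, 0.2467, 0.4971
  X=1: 0.2467, 0.5164, 0.2951
Sum of the 6 terms: H(X,Y) = 2.3099 bits

Chain rule check:
  H(X) + H(Y|X) = 0.9852 + 1.3246 = 2.3098 bits
  H(X,Y) = 2.3099 bits
✓ Chain rule verified (Δ = 0.0001 is 4-dp rounding noise: each of the three values was rounded independently).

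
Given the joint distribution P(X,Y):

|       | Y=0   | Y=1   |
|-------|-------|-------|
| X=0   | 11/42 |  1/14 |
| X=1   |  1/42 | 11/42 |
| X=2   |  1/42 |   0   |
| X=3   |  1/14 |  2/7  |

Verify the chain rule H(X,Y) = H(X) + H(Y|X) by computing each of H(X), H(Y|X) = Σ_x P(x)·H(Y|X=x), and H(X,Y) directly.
H(X) = 1.7036 bits, H(Y|X) = 0.6259 bits, H(X,Y) = 2.3295 bits

Marginal of X (row sums):
  P(X=0) = 11/42 + 1/14 = 1/3
  P(X=1) = 1/42 + 11/42 = 2/7
  P(X=2) = 1/42 + 0 = 1/42
  P(X=3) = 1/14 + 2/7 = 5/14
H(X) = -[(1/3)·log₂(1/3) + (2/7)·log₂(2/7) + (1/42)·log₂(1/42) + (5/14)·log₂(5/14)]
  = 0.52832 + 0.51639 + 0.12839 + 0.53051 = 1.7036 bits

H(Y|X) = Σ_x P(x)·H(Y|X=x):
  X=0: P(X=0) = 1/3, P(Y|X=0) = (11/14, 3/14) → H(Y|X=0) = 0.74960
  X=1: P(X=1) = 2/7, P(Y|X=1) = (1/12, 11/12) → H(Y|X=1) = 0.41382
  X=2: P(X=2) = 1/42, P(Y|X=2) = (1, 0) → H(Y|X=2) = 0.00000
  X=3: P(X=3) = 5/14, P(Y|X=3) = (1/5, 4/5) → H(Y|X=3) = 0.72193
H(Y|X) = (1/3)·0.74960 + (2/7)·0.41382 + (1/42)·0.00000 + (5/14)·0.72193 = 0.6259 bits

H(X,Y) = -Σ_{x,y} P(x,y) log₂ P(x,y). Per-cell terms -P(x,y)·log₂P(x,y):
  X=0: 0.50623, 0.27195
  X=1: 0.12839, 0.50623
  X=2: 0.12839, 0.00000
  X=3: 0.27195, 0.51639
  (cells with P = 0 contribute 0)
Sum of the 8 terms: H(X,Y) = 2.3295 bits

Chain rule check:
  H(X) + H(Y|X) = 1.7036 + 0.6259 = 2.3295 bits
  H(X,Y) = 2.3295 bits
✓ Chain rule verified.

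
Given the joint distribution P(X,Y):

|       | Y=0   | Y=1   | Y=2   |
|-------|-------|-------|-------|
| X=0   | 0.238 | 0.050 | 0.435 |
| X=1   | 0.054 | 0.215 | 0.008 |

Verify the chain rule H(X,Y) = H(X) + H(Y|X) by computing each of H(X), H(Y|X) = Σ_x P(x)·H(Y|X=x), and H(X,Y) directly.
H(X) = 0.8513 bits, H(Y|X) = 1.1399 bits, H(X,Y) = 1.9913 bits

Marginal of X (row sums):
  P(X=0) = 0.238 + 0.050 + 0.435 = 0.723
  P(X=1) = 0.054 + 0.215 + 0.008 = 0.277
H(X) = -[0.723·log₂(0.723) + 0.277·log₂(0.277)]
  = 0.3383 + 0.5130 = 0.8513 bits

H(Y|X) = Σ_x P(x)·H(Y|X=x):
  X=0: P(X=0) = 0.723, P(Y|X=0) = (238/723, 50/723, 145/241) → H(Y|X=0) = 1.2352
  X=1: P(X=1) = 0.277, P(Y|X=1) = (54/277, 215/277, 8/277) → H(Y|X=1) = 0.8913
H(Y|X) = 0.723·1.2352 + 0.277·0.8913 = 1.1399 bits

H(X,Y) = -Σ_{x,y} P(x,y) log₂ P(x,y). Per-cell terms -P(x,y)·log₂P(x,y):
  X=0: 0.4929, 0.2161, 0.5224
  X=1: 0.2274, 0.4768, 0.0557
Sum of the 6 terms: H(X,Y) = 1.9913 bits

Chain rule check:
  H(X) + H(Y|X) = 0.8513 + 1.1399 = 1.9912 bits
  H(X,Y) = 1.9913 bits
✓ Chain rule verified (Δ = 0.0001 is 4-dp rounding noise: each of the three values was rounded independently).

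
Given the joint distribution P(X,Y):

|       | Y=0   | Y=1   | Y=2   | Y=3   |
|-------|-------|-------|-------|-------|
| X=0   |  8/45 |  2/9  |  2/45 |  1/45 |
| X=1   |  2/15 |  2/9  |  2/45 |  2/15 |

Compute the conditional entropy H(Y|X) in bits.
1.7071 bits

H(Y|X) = H(X,Y) - H(X)

H(X,Y) = -Σ_{x,y} P(x,y) log₂ P(x,y). Per-cell terms -P(x,y)·log₂P(x,y):
  X=0: 0.44300, 0.48221, 0.19964, 0.12204
  X=1: 0.38759, 0.48221, 0.19964, 0.38759
Sum of the 8 terms: H(X,Y) = 2.7039 bits

Marginal of X (row sums):
  P(X=0) = 8/45 + 2/9 + 2/45 + 1/45 = 7/15
  P(X=1) = 2/15 + 2/9 + 2/45 + 2/15 = 8/15
H(X) = -[(7/15)·log₂(7/15) + (8/15)·log₂(8/15)]
  = 0.51312 + 0.48367 = 0.9968 bits

H(Y|X) = H(X,Y) - H(X) = 2.7039 - 0.9968 = 1.7071 bits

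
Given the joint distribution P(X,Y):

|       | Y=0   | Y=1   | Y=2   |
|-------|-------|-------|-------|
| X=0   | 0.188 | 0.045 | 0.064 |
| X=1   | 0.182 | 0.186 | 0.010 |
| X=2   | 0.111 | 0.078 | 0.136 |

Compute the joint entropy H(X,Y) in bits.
2.9041 bits

H(X,Y) = -Σ_{x,y} P(x,y) log₂ P(x,y). Per-cell terms -P(x,y)·log₂P(x,y):
  X=0: 0.45330, 0.20133, 0.25381
  X=1: 0.44735, 0.45135, 0.06644
  X=2: 0.35202, 0.28707, 0.39145
Sum of the 9 terms: H(X,Y) = 2.9041 bits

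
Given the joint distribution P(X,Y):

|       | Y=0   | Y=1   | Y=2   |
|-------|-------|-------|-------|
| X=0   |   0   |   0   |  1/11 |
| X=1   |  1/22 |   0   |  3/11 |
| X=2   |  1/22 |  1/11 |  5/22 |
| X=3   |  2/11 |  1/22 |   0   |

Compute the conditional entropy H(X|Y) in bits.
1.3296 bits

H(X|Y) = H(X,Y) - H(Y)

H(X,Y) = -Σ_{x,y} P(x,y) log₂ P(x,y). Per-cell terms -P(x,y)·log₂P(x,y):
  X=0: 0.0000, 0.0000, 0.3145
  X=1: 0.2027, 0.0000, 0.5112
  X=2: 0.2027, 0.3145, 0.4858
  X=3: 0.4472, 0.2027, 0.0000
  (cells with P = 0 contribute 0)
Sum of the 12 terms: H(X,Y) = 2.6813 bits

Marginal of Y (column sums):
  P(Y=0) = 0 + 1/22 + 1/22 + 2/11 = 3/11
  P(Y=1) = 0 + 0 + 1/11 + 1/22 = 3/22
  P(Y=2) = 1/11 + 3/11 + 5/22 + 0 = 13/22
H(Y) = -[(3/11)·log₂(3/11) + (3/22)·log₂(3/22) + (13/22)·log₂(13/22)]
  = 0.5112 + 0.3920 + 0.4485 = 1.3517 bits

H(X|Y) = H(X,Y) - H(Y) = 2.6813 - 1.3517 = 1.3296 bits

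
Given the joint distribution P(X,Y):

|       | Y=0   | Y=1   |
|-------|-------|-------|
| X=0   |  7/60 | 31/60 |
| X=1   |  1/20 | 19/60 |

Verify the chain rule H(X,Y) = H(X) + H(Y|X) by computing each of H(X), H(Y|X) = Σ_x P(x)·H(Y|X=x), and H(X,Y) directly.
H(X) = 0.9481 bits, H(Y|X) = 0.6472 bits, H(X,Y) = 1.5953 bits

Marginal of X (row sums):
  P(X=0) = 7/60 + 31/60 = 19/30
  P(X=1) = 1/20 + 19/60 = 11/30
H(X) = -[(19/30)·log₂(19/30) + (11/30)·log₂(11/30)]
  = 0.41734 + 0.53073 = 0.9481 bits

H(Y|X) = Σ_x P(x)·H(Y|X=x):
  X=0: P(X=0) = 19/30, P(Y|X=0) = (7/38, 31/38) → H(Y|X=0) = 0.68920
  X=1: P(X=1) = 11/30, P(Y|X=1) = (3/22, 19/22) → H(Y|X=1) = 0.57464
H(Y|X) = (19/30)·0.68920 + (11/30)·0.57464 = 0.6472 bits

H(X,Y) = -Σ_{x,y} P(x,y) log₂ P(x,y). Per-cell terms -P(x,y)·log₂P(x,y):
  X=0: 0.36161, 0.49223
  X=1: 0.21610, 0.52534
Sum of the 4 terms: H(X,Y) = 1.5953 bits

Chain rule check:
  H(X) + H(Y|X) = 0.9481 + 0.6472 = 1.5953 bits
  H(X,Y) = 1.5953 bits
✓ Chain rule verified.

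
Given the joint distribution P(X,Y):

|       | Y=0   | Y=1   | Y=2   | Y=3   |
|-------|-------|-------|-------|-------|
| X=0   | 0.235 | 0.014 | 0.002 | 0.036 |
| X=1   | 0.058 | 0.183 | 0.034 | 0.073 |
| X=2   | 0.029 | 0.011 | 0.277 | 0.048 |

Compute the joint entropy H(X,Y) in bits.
2.8389 bits

H(X,Y) = -Σ_{x,y} P(x,y) log₂ P(x,y). Per-cell terms -P(x,y)·log₂P(x,y):
  X=0: 0.49098, 0.08622, 0.01793, 0.17265
  X=1: 0.23825, 0.44837, 0.16586, 0.27565
  X=2: 0.14813, 0.07157, 0.51302, 0.21028
Sum of the 12 terms: H(X,Y) = 2.8389 bits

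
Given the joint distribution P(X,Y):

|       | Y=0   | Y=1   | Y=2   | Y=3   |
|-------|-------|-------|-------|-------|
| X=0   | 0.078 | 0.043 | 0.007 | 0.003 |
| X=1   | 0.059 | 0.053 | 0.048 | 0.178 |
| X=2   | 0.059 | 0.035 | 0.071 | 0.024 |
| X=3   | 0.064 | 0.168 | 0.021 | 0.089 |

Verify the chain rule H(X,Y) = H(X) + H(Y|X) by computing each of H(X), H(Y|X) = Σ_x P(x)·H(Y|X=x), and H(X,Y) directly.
H(X) = 1.8967 bits, H(Y|X) = 1.7039 bits, H(X,Y) = 3.6006 bits

Marginal of X (row sums):
  P(X=0) = 0.078 + 0.043 + 0.007 + 0.003 = 0.131
  P(X=1) = 0.059 + 0.053 + 0.048 + 0.178 = 0.338
  P(X=2) = 0.059 + 0.035 + 0.071 + 0.024 = 0.189
  P(X=3) = 0.064 + 0.168 + 0.021 + 0.089 = 0.342
H(X) = -[0.131·log₂(0.131) + 0.338·log₂(0.338) + 0.189·log₂(0.189) + 0.342·log₂(0.342)]
  = 0.38414 + 0.52894 + 0.45427 + 0.52939 = 1.8967 bits

H(Y|X) = Σ_x P(x)·H(Y|X=x):
  X=0: P(X=0) = 0.131, P(Y|X=0) = (78/131, 43/131, 7/131, 3/131) → H(Y|X=0) = 1.32352
  X=1: P(X=1) = 0.338, P(Y|X=1) = (59/338, 53/338, 24/169, 89/169) → H(Y|X=1) = 1.74581
  X=2: P(X=2) = 0.189, P(Y|X=2) = (59/189, 5/27, 71/189, 8/63) → H(Y|X=2) = 1.88355
  X=3: P(X=3) = 0.342, P(Y|X=3) = (32/171, 28/57, 7/114, 89/342) → H(Y|X=3) = 1.70882
H(Y|X) = 0.131·1.32352 + 0.338·1.74581 + 0.189·1.88355 + 0.342·1.70882 = 1.7039 bits

H(X,Y) = -Σ_{x,y} P(x,y) log₂ P(x,y). Per-cell terms -P(x,y)·log₂P(x,y):
  X=0: 0.28707, 0.19520, 0.05011, 0.02514
  X=1: 0.24091, 0.22461, 0.21028, 0.44323
  X=2: 0.24091, 0.16928, 0.27094, 0.12914
  X=3: 0.25381, 0.43234, 0.11704, 0.31061
Sum of the 16 terms: H(X,Y) = 3.6006 bits

Chain rule check:
  H(X) + H(Y|X) = 1.8967 + 1.7039 = 3.6006 bits
  H(X,Y) = 3.6006 bits
✓ Chain rule verified.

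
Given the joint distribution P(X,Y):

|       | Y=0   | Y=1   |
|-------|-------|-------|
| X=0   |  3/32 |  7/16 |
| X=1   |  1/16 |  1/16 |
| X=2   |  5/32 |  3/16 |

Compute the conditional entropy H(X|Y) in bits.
1.3172 bits

H(X|Y) = H(X,Y) - H(Y)

H(X,Y) = -Σ_{x,y} P(x,y) log₂ P(x,y). Per-cell terms -P(x,y)·log₂P(x,y):
  X=0: 0.3202, 0.5218
  X=1: 0.2500, 0.2500
  X=2: 0.4184, 0.4528
Sum of the 6 terms: H(X,Y) = 2.2132 bits

Marginal of Y (column sums):
  P(Y=0) = 3/32 + 1/16 + 5/32 = 5/16
  P(Y=1) = 7/16 + 1/16 + 3/16 = 11/16
H(Y) = -[(5/16)·log₂(5/16) + (11/16)·log₂(11/16)]
  = 0.5244 + 0.3716 = 0.8960 bits

H(X|Y) = H(X,Y) - H(Y) = 2.2132 - 0.8960 = 1.3172 bits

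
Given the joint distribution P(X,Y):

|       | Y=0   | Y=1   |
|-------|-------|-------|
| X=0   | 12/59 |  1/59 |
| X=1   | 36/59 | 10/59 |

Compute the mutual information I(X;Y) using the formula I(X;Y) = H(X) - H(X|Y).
0.0188 bits

I(X;Y) = H(X) - H(X|Y)

Marginal of X (row sums):
  P(X=0) = 12/59 + 1/59 = 13/59
  P(X=1) = 36/59 + 10/59 = 46/59
H(X) = -[(13/59)·log₂(13/59) + (46/59)·log₂(46/59)]
  = 0.480824 + 0.279962 = 0.76079 bits

Marginal of Y (column sums):
  P(Y=0) = 12/59 + 36/59 = 48/59
  P(Y=1) = 1/59 + 10/59 = 11/59
H(X|Y) = Σ_y P(y)·H(X|Y=y):
  Y=0: P(Y=0) = 48/59, P(X|Y=0) = (1/4, 3/4) → H(X|Y=0) = 0.811278
  Y=1: P(Y=1) = 11/59, P(X|Y=1) = (1/11, 10/11) → H(X|Y=1) = 0.439497
H(X|Y) = (48/59)·0.811278 + (11/59)·0.439497 = 0.74196 bits

I(X;Y) = H(X) - H(X|Y) = 0.76079 - 0.74196 = 0.0188 bits

Cross-check via I(X;Y) = H(X) + H(Y) - H(X,Y): computing H(Y) from the column sums and H(X,Y) from the 4 cells in the same way gives H(Y) = 0.69397 bits and H(X,Y) = 1.43593 bits, so
I(X;Y) = 0.76079 + 0.69397 - 1.43593 = 0.0188 bits ✓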